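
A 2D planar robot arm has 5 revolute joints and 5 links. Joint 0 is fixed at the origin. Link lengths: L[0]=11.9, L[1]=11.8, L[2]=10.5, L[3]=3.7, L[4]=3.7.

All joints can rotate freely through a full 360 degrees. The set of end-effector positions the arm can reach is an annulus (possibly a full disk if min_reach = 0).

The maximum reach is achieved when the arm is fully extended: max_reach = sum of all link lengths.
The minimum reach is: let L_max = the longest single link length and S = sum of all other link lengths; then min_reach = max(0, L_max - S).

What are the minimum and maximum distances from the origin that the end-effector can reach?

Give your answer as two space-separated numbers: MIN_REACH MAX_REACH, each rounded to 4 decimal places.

Answer: 0.0000 41.6000

Derivation:
Link lengths: [11.9, 11.8, 10.5, 3.7, 3.7]
max_reach = 11.9 + 11.8 + 10.5 + 3.7 + 3.7 = 41.6
L_max = max([11.9, 11.8, 10.5, 3.7, 3.7]) = 11.9
S (sum of others) = 41.6 - 11.9 = 29.7
min_reach = max(0, 11.9 - 29.7) = max(0, -17.8) = 0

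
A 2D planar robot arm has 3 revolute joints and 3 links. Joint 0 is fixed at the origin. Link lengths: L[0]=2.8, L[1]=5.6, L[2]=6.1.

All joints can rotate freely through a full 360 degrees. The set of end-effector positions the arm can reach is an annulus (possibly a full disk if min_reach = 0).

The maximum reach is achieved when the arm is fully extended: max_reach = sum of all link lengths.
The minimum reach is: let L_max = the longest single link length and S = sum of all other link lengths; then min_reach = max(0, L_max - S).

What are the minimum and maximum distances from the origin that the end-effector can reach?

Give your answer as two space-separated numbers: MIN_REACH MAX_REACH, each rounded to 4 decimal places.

Link lengths: [2.8, 5.6, 6.1]
max_reach = 2.8 + 5.6 + 6.1 = 14.5
L_max = max([2.8, 5.6, 6.1]) = 6.1
S (sum of others) = 14.5 - 6.1 = 8.4
min_reach = max(0, 6.1 - 8.4) = max(0, -2.3) = 0

Answer: 0.0000 14.5000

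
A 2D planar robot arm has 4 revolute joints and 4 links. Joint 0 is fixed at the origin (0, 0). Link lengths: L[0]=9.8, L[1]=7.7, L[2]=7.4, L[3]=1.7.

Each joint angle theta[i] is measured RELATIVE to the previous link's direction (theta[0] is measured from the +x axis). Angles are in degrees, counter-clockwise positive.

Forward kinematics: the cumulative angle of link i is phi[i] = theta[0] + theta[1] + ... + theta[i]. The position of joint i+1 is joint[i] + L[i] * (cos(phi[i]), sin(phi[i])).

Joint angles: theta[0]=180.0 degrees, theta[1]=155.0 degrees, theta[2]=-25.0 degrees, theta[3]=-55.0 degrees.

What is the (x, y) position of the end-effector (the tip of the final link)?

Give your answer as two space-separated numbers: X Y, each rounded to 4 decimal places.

Answer: 1.4952 -10.5650

Derivation:
joint[0] = (0.0000, 0.0000)  (base)
link 0: phi[0] = 180 = 180 deg
  cos(180 deg) = -1.0000, sin(180 deg) = 0.0000
  joint[1] = (0.0000, 0.0000) + 9.8 * (-1.0000, 0.0000) = (0.0000 + -9.8000, 0.0000 + 0.0000) = (-9.8000, 0.0000)
link 1: phi[1] = 180 + 155 = 335 deg
  cos(335 deg) = 0.9063, sin(335 deg) = -0.4226
  joint[2] = (-9.8000, 0.0000) + 7.7 * (0.9063, -0.4226) = (-9.8000 + 6.9786, 0.0000 + -3.2542) = (-2.8214, -3.2542)
link 2: phi[2] = 180 + 155 + -25 = 310 deg
  cos(310 deg) = 0.6428, sin(310 deg) = -0.7660
  joint[3] = (-2.8214, -3.2542) + 7.4 * (0.6428, -0.7660) = (-2.8214 + 4.7566, -3.2542 + -5.6687) = (1.9352, -8.9229)
link 3: phi[3] = 180 + 155 + -25 + -55 = 255 deg
  cos(255 deg) = -0.2588, sin(255 deg) = -0.9659
  joint[4] = (1.9352, -8.9229) + 1.7 * (-0.2588, -0.9659) = (1.9352 + -0.4400, -8.9229 + -1.6421) = (1.4952, -10.5650)
End effector: (1.4952, -10.5650)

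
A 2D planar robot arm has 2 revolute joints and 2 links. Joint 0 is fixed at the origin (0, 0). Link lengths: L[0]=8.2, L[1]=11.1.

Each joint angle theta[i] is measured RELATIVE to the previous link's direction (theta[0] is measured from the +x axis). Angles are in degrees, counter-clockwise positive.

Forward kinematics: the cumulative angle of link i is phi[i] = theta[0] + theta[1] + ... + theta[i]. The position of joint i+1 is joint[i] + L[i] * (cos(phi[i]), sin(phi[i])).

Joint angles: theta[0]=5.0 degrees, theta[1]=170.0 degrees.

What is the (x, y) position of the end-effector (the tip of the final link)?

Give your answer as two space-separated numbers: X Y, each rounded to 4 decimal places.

joint[0] = (0.0000, 0.0000)  (base)
link 0: phi[0] = 5 = 5 deg
  cos(5 deg) = 0.9962, sin(5 deg) = 0.0872
  joint[1] = (0.0000, 0.0000) + 8.2 * (0.9962, 0.0872) = (0.0000 + 8.1688, 0.0000 + 0.7147) = (8.1688, 0.7147)
link 1: phi[1] = 5 + 170 = 175 deg
  cos(175 deg) = -0.9962, sin(175 deg) = 0.0872
  joint[2] = (8.1688, 0.7147) + 11.1 * (-0.9962, 0.0872) = (8.1688 + -11.0578, 0.7147 + 0.9674) = (-2.8890, 1.6821)
End effector: (-2.8890, 1.6821)

Answer: -2.8890 1.6821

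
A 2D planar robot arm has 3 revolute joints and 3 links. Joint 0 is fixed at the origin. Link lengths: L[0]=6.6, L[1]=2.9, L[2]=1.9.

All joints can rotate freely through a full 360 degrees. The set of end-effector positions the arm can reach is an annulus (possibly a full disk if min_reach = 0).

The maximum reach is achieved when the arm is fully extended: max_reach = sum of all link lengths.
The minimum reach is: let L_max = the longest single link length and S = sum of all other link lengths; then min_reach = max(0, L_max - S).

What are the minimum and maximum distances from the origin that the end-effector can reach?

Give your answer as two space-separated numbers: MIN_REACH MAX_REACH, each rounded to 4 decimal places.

Answer: 1.8000 11.4000

Derivation:
Link lengths: [6.6, 2.9, 1.9]
max_reach = 6.6 + 2.9 + 1.9 = 11.4
L_max = max([6.6, 2.9, 1.9]) = 6.6
S (sum of others) = 11.4 - 6.6 = 4.8
min_reach = max(0, 6.6 - 4.8) = max(0, 1.8) = 1.8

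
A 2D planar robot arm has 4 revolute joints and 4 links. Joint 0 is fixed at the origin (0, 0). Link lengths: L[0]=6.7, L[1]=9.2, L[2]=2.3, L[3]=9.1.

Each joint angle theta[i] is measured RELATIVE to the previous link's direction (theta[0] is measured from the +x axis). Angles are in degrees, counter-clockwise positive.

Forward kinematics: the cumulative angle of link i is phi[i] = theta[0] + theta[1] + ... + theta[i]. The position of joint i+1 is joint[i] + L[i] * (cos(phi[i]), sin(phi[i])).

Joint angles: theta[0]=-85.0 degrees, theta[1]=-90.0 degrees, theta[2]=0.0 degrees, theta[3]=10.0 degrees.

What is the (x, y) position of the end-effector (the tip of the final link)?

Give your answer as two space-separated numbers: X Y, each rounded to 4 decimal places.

joint[0] = (0.0000, 0.0000)  (base)
link 0: phi[0] = -85 = -85 deg
  cos(-85 deg) = 0.0872, sin(-85 deg) = -0.9962
  joint[1] = (0.0000, 0.0000) + 6.7 * (0.0872, -0.9962) = (0.0000 + 0.5839, 0.0000 + -6.6745) = (0.5839, -6.6745)
link 1: phi[1] = -85 + -90 = -175 deg
  cos(-175 deg) = -0.9962, sin(-175 deg) = -0.0872
  joint[2] = (0.5839, -6.6745) + 9.2 * (-0.9962, -0.0872) = (0.5839 + -9.1650, -6.6745 + -0.8018) = (-8.5810, -7.4763)
link 2: phi[2] = -85 + -90 + 0 = -175 deg
  cos(-175 deg) = -0.9962, sin(-175 deg) = -0.0872
  joint[3] = (-8.5810, -7.4763) + 2.3 * (-0.9962, -0.0872) = (-8.5810 + -2.2912, -7.4763 + -0.2005) = (-10.8723, -7.6768)
link 3: phi[3] = -85 + -90 + 0 + 10 = -165 deg
  cos(-165 deg) = -0.9659, sin(-165 deg) = -0.2588
  joint[4] = (-10.8723, -7.6768) + 9.1 * (-0.9659, -0.2588) = (-10.8723 + -8.7899, -7.6768 + -2.3553) = (-19.6622, -10.0320)
End effector: (-19.6622, -10.0320)

Answer: -19.6622 -10.0320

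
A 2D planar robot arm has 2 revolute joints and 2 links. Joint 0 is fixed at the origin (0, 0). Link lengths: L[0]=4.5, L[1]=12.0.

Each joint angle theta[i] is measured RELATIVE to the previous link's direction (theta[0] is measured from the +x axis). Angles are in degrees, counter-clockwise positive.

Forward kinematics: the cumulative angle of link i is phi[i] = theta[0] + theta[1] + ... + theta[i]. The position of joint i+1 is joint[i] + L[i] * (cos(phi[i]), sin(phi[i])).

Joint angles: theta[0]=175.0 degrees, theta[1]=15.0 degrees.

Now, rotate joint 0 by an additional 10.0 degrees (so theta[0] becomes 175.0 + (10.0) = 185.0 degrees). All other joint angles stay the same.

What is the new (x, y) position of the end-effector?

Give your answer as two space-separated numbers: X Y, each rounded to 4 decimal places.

Answer: -15.7592 -4.4964

Derivation:
joint[0] = (0.0000, 0.0000)  (base)
link 0: phi[0] = 185 = 185 deg
  cos(185 deg) = -0.9962, sin(185 deg) = -0.0872
  joint[1] = (0.0000, 0.0000) + 4.5 * (-0.9962, -0.0872) = (0.0000 + -4.4829, 0.0000 + -0.3922) = (-4.4829, -0.3922)
link 1: phi[1] = 185 + 15 = 200 deg
  cos(200 deg) = -0.9397, sin(200 deg) = -0.3420
  joint[2] = (-4.4829, -0.3922) + 12 * (-0.9397, -0.3420) = (-4.4829 + -11.2763, -0.3922 + -4.1042) = (-15.7592, -4.4964)
End effector: (-15.7592, -4.4964)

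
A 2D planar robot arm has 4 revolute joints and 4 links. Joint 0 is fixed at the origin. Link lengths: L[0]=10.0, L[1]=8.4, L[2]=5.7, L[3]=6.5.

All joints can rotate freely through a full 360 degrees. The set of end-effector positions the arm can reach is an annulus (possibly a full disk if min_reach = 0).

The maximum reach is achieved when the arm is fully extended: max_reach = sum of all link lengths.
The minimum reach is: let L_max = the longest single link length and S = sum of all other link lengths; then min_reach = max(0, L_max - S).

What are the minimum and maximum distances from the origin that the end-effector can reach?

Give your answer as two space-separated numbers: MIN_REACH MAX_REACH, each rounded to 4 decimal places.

Link lengths: [10.0, 8.4, 5.7, 6.5]
max_reach = 10 + 8.4 + 5.7 + 6.5 = 30.6
L_max = max([10.0, 8.4, 5.7, 6.5]) = 10
S (sum of others) = 30.6 - 10 = 20.6
min_reach = max(0, 10 - 20.6) = max(0, -10.6) = 0

Answer: 0.0000 30.6000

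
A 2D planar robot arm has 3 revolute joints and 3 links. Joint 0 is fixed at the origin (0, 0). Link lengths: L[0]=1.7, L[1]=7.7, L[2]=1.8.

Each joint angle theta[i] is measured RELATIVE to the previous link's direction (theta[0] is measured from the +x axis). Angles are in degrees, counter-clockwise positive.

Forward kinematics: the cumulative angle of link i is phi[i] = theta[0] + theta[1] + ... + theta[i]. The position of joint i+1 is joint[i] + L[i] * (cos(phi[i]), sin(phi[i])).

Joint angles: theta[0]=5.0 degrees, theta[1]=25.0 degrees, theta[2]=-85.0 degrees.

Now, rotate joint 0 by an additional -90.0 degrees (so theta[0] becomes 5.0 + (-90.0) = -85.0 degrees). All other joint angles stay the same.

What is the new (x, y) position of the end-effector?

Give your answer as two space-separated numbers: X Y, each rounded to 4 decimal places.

Answer: 2.5237 -9.3944

Derivation:
joint[0] = (0.0000, 0.0000)  (base)
link 0: phi[0] = -85 = -85 deg
  cos(-85 deg) = 0.0872, sin(-85 deg) = -0.9962
  joint[1] = (0.0000, 0.0000) + 1.7 * (0.0872, -0.9962) = (0.0000 + 0.1482, 0.0000 + -1.6935) = (0.1482, -1.6935)
link 1: phi[1] = -85 + 25 = -60 deg
  cos(-60 deg) = 0.5000, sin(-60 deg) = -0.8660
  joint[2] = (0.1482, -1.6935) + 7.7 * (0.5000, -0.8660) = (0.1482 + 3.8500, -1.6935 + -6.6684) = (3.9982, -8.3619)
link 2: phi[2] = -85 + 25 + -85 = -145 deg
  cos(-145 deg) = -0.8192, sin(-145 deg) = -0.5736
  joint[3] = (3.9982, -8.3619) + 1.8 * (-0.8192, -0.5736) = (3.9982 + -1.4745, -8.3619 + -1.0324) = (2.5237, -9.3944)
End effector: (2.5237, -9.3944)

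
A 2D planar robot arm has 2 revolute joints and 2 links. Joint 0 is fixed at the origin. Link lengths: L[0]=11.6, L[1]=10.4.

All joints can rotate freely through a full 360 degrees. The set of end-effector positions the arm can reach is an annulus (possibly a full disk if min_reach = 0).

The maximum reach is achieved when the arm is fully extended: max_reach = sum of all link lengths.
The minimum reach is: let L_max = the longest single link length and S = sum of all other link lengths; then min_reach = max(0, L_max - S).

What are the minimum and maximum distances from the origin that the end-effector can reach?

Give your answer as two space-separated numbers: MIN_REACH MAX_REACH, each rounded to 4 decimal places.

Answer: 1.2000 22.0000

Derivation:
Link lengths: [11.6, 10.4]
max_reach = 11.6 + 10.4 = 22
L_max = max([11.6, 10.4]) = 11.6
S (sum of others) = 22 - 11.6 = 10.4
min_reach = max(0, 11.6 - 10.4) = max(0, 1.2) = 1.2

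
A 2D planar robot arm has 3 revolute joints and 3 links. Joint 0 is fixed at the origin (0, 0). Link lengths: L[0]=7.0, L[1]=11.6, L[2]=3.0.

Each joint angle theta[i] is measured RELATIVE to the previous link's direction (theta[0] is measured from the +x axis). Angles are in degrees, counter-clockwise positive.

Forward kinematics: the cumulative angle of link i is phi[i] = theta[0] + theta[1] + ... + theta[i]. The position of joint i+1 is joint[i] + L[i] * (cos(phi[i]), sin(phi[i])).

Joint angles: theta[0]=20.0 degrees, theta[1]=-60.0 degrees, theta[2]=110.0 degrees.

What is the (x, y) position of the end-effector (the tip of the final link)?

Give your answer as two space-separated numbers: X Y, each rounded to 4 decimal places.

Answer: 16.4900 -2.2431

Derivation:
joint[0] = (0.0000, 0.0000)  (base)
link 0: phi[0] = 20 = 20 deg
  cos(20 deg) = 0.9397, sin(20 deg) = 0.3420
  joint[1] = (0.0000, 0.0000) + 7 * (0.9397, 0.3420) = (0.0000 + 6.5778, 0.0000 + 2.3941) = (6.5778, 2.3941)
link 1: phi[1] = 20 + -60 = -40 deg
  cos(-40 deg) = 0.7660, sin(-40 deg) = -0.6428
  joint[2] = (6.5778, 2.3941) + 11.6 * (0.7660, -0.6428) = (6.5778 + 8.8861, 2.3941 + -7.4563) = (15.4640, -5.0622)
link 2: phi[2] = 20 + -60 + 110 = 70 deg
  cos(70 deg) = 0.3420, sin(70 deg) = 0.9397
  joint[3] = (15.4640, -5.0622) + 3 * (0.3420, 0.9397) = (15.4640 + 1.0261, -5.0622 + 2.8191) = (16.4900, -2.2431)
End effector: (16.4900, -2.2431)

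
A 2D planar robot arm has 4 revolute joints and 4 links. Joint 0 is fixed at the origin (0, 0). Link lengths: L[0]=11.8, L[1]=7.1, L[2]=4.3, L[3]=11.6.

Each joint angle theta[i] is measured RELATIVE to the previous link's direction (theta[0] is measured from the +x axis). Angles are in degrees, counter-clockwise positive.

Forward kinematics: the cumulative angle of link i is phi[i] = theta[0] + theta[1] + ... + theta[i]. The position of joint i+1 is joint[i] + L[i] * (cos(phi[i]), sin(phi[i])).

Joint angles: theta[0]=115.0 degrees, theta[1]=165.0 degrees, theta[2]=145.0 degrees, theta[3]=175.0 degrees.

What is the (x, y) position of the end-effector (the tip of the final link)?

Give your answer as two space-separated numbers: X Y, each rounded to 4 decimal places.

Answer: -7.7367 -2.4465

Derivation:
joint[0] = (0.0000, 0.0000)  (base)
link 0: phi[0] = 115 = 115 deg
  cos(115 deg) = -0.4226, sin(115 deg) = 0.9063
  joint[1] = (0.0000, 0.0000) + 11.8 * (-0.4226, 0.9063) = (0.0000 + -4.9869, 0.0000 + 10.6944) = (-4.9869, 10.6944)
link 1: phi[1] = 115 + 165 = 280 deg
  cos(280 deg) = 0.1736, sin(280 deg) = -0.9848
  joint[2] = (-4.9869, 10.6944) + 7.1 * (0.1736, -0.9848) = (-4.9869 + 1.2329, 10.6944 + -6.9921) = (-3.7540, 3.7023)
link 2: phi[2] = 115 + 165 + 145 = 425 deg
  cos(425 deg) = 0.4226, sin(425 deg) = 0.9063
  joint[3] = (-3.7540, 3.7023) + 4.3 * (0.4226, 0.9063) = (-3.7540 + 1.8173, 3.7023 + 3.8971) = (-1.9367, 7.5994)
link 3: phi[3] = 115 + 165 + 145 + 175 = 600 deg
  cos(600 deg) = -0.5000, sin(600 deg) = -0.8660
  joint[4] = (-1.9367, 7.5994) + 11.6 * (-0.5000, -0.8660) = (-1.9367 + -5.8000, 7.5994 + -10.0459) = (-7.7367, -2.4465)
End effector: (-7.7367, -2.4465)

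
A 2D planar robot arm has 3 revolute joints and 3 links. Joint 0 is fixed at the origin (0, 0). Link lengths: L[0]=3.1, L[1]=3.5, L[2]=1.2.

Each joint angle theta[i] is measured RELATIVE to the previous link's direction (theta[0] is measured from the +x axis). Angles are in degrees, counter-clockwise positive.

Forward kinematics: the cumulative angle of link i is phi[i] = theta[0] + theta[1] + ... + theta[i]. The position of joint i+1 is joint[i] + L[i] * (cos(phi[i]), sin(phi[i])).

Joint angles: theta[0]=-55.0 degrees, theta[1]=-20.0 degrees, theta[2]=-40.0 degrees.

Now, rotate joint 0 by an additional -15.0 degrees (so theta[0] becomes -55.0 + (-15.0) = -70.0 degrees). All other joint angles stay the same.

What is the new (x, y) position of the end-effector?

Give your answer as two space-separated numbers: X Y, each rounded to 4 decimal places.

Answer: 0.2889 -7.3323

Derivation:
joint[0] = (0.0000, 0.0000)  (base)
link 0: phi[0] = -70 = -70 deg
  cos(-70 deg) = 0.3420, sin(-70 deg) = -0.9397
  joint[1] = (0.0000, 0.0000) + 3.1 * (0.3420, -0.9397) = (0.0000 + 1.0603, 0.0000 + -2.9130) = (1.0603, -2.9130)
link 1: phi[1] = -70 + -20 = -90 deg
  cos(-90 deg) = 0.0000, sin(-90 deg) = -1.0000
  joint[2] = (1.0603, -2.9130) + 3.5 * (0.0000, -1.0000) = (1.0603 + 0.0000, -2.9130 + -3.5000) = (1.0603, -6.4130)
link 2: phi[2] = -70 + -20 + -40 = -130 deg
  cos(-130 deg) = -0.6428, sin(-130 deg) = -0.7660
  joint[3] = (1.0603, -6.4130) + 1.2 * (-0.6428, -0.7660) = (1.0603 + -0.7713, -6.4130 + -0.9193) = (0.2889, -7.3323)
End effector: (0.2889, -7.3323)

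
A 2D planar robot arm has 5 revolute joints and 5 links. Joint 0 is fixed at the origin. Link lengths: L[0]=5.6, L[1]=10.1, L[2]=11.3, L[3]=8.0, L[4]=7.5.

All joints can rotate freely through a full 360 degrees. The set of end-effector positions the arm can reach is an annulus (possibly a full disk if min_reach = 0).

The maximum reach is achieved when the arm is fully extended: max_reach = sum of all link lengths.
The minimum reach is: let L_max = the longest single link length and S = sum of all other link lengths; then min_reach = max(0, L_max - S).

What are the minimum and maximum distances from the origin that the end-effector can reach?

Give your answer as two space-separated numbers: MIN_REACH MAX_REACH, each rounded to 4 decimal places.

Link lengths: [5.6, 10.1, 11.3, 8.0, 7.5]
max_reach = 5.6 + 10.1 + 11.3 + 8 + 7.5 = 42.5
L_max = max([5.6, 10.1, 11.3, 8.0, 7.5]) = 11.3
S (sum of others) = 42.5 - 11.3 = 31.2
min_reach = max(0, 11.3 - 31.2) = max(0, -19.9) = 0

Answer: 0.0000 42.5000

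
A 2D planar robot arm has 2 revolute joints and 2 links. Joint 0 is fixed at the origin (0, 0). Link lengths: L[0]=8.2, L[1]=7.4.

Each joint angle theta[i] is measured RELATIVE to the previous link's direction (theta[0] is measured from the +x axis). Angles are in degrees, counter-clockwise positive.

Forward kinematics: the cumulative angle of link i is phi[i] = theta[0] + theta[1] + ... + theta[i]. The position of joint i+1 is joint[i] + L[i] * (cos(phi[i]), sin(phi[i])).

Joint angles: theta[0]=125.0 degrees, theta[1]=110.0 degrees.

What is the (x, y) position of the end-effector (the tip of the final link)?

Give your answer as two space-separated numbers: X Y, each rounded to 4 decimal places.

joint[0] = (0.0000, 0.0000)  (base)
link 0: phi[0] = 125 = 125 deg
  cos(125 deg) = -0.5736, sin(125 deg) = 0.8192
  joint[1] = (0.0000, 0.0000) + 8.2 * (-0.5736, 0.8192) = (0.0000 + -4.7033, 0.0000 + 6.7170) = (-4.7033, 6.7170)
link 1: phi[1] = 125 + 110 = 235 deg
  cos(235 deg) = -0.5736, sin(235 deg) = -0.8192
  joint[2] = (-4.7033, 6.7170) + 7.4 * (-0.5736, -0.8192) = (-4.7033 + -4.2445, 6.7170 + -6.0617) = (-8.9478, 0.6553)
End effector: (-8.9478, 0.6553)

Answer: -8.9478 0.6553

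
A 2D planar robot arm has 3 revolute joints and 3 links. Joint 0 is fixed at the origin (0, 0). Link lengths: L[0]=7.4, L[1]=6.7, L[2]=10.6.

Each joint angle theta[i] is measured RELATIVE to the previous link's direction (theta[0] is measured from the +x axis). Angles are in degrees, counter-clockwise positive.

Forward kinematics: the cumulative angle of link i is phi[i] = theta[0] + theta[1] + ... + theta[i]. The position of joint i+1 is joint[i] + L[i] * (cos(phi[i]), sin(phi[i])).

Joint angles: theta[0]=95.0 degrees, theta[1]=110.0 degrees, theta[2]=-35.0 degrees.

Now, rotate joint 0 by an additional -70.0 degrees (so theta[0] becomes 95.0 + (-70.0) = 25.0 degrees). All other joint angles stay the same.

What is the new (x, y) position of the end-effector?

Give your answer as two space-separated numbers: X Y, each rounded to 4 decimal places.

joint[0] = (0.0000, 0.0000)  (base)
link 0: phi[0] = 25 = 25 deg
  cos(25 deg) = 0.9063, sin(25 deg) = 0.4226
  joint[1] = (0.0000, 0.0000) + 7.4 * (0.9063, 0.4226) = (0.0000 + 6.7067, 0.0000 + 3.1274) = (6.7067, 3.1274)
link 1: phi[1] = 25 + 110 = 135 deg
  cos(135 deg) = -0.7071, sin(135 deg) = 0.7071
  joint[2] = (6.7067, 3.1274) + 6.7 * (-0.7071, 0.7071) = (6.7067 + -4.7376, 3.1274 + 4.7376) = (1.9691, 7.8650)
link 2: phi[2] = 25 + 110 + -35 = 100 deg
  cos(100 deg) = -0.1736, sin(100 deg) = 0.9848
  joint[3] = (1.9691, 7.8650) + 10.6 * (-0.1736, 0.9848) = (1.9691 + -1.8407, 7.8650 + 10.4390) = (0.1284, 18.3040)
End effector: (0.1284, 18.3040)

Answer: 0.1284 18.3040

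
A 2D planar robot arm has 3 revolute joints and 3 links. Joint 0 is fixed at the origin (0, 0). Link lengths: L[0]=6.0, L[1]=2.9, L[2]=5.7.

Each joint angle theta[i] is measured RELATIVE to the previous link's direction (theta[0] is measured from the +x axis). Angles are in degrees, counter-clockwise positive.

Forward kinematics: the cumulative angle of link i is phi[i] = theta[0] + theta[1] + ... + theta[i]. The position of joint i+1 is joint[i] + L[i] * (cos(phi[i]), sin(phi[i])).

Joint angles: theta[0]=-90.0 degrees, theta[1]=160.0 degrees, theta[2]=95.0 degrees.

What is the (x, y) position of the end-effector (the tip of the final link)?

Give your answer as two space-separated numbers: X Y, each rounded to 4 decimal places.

joint[0] = (0.0000, 0.0000)  (base)
link 0: phi[0] = -90 = -90 deg
  cos(-90 deg) = 0.0000, sin(-90 deg) = -1.0000
  joint[1] = (0.0000, 0.0000) + 6 * (0.0000, -1.0000) = (0.0000 + 0.0000, 0.0000 + -6.0000) = (0.0000, -6.0000)
link 1: phi[1] = -90 + 160 = 70 deg
  cos(70 deg) = 0.3420, sin(70 deg) = 0.9397
  joint[2] = (0.0000, -6.0000) + 2.9 * (0.3420, 0.9397) = (0.0000 + 0.9919, -6.0000 + 2.7251) = (0.9919, -3.2749)
link 2: phi[2] = -90 + 160 + 95 = 165 deg
  cos(165 deg) = -0.9659, sin(165 deg) = 0.2588
  joint[3] = (0.9919, -3.2749) + 5.7 * (-0.9659, 0.2588) = (0.9919 + -5.5058, -3.2749 + 1.4753) = (-4.5139, -1.7996)
End effector: (-4.5139, -1.7996)

Answer: -4.5139 -1.7996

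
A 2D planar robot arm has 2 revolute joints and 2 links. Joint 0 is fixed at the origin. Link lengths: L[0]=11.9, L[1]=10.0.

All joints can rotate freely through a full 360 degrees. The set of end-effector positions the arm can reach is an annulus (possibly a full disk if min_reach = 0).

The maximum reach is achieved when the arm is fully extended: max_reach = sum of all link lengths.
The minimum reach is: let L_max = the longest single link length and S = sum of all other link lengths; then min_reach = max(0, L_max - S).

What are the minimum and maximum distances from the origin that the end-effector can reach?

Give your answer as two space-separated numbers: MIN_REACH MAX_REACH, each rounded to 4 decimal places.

Link lengths: [11.9, 10.0]
max_reach = 11.9 + 10 = 21.9
L_max = max([11.9, 10.0]) = 11.9
S (sum of others) = 21.9 - 11.9 = 10
min_reach = max(0, 11.9 - 10) = max(0, 1.9) = 1.9

Answer: 1.9000 21.9000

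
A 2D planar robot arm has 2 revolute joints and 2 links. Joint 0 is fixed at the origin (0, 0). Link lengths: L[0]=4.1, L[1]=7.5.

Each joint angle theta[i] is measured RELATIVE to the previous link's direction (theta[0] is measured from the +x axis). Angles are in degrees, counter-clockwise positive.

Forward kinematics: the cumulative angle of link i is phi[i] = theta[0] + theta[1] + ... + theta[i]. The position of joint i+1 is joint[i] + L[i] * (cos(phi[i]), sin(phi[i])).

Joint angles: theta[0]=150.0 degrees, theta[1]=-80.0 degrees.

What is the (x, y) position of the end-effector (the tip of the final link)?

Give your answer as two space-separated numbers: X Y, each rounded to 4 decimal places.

joint[0] = (0.0000, 0.0000)  (base)
link 0: phi[0] = 150 = 150 deg
  cos(150 deg) = -0.8660, sin(150 deg) = 0.5000
  joint[1] = (0.0000, 0.0000) + 4.1 * (-0.8660, 0.5000) = (0.0000 + -3.5507, 0.0000 + 2.0500) = (-3.5507, 2.0500)
link 1: phi[1] = 150 + -80 = 70 deg
  cos(70 deg) = 0.3420, sin(70 deg) = 0.9397
  joint[2] = (-3.5507, 2.0500) + 7.5 * (0.3420, 0.9397) = (-3.5507 + 2.5652, 2.0500 + 7.0477) = (-0.9856, 9.0977)
End effector: (-0.9856, 9.0977)

Answer: -0.9856 9.0977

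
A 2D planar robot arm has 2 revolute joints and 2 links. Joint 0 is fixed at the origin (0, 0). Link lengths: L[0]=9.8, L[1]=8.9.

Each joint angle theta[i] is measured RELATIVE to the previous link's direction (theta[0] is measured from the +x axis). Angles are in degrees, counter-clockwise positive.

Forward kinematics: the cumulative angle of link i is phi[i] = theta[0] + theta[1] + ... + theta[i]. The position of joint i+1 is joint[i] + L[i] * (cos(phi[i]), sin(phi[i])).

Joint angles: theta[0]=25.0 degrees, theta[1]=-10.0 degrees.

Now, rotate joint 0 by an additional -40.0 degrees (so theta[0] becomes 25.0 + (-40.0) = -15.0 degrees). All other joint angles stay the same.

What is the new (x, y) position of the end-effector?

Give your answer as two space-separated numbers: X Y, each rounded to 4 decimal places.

joint[0] = (0.0000, 0.0000)  (base)
link 0: phi[0] = -15 = -15 deg
  cos(-15 deg) = 0.9659, sin(-15 deg) = -0.2588
  joint[1] = (0.0000, 0.0000) + 9.8 * (0.9659, -0.2588) = (0.0000 + 9.4661, 0.0000 + -2.5364) = (9.4661, -2.5364)
link 1: phi[1] = -15 + -10 = -25 deg
  cos(-25 deg) = 0.9063, sin(-25 deg) = -0.4226
  joint[2] = (9.4661, -2.5364) + 8.9 * (0.9063, -0.4226) = (9.4661 + 8.0661, -2.5364 + -3.7613) = (17.5322, -6.2977)
End effector: (17.5322, -6.2977)

Answer: 17.5322 -6.2977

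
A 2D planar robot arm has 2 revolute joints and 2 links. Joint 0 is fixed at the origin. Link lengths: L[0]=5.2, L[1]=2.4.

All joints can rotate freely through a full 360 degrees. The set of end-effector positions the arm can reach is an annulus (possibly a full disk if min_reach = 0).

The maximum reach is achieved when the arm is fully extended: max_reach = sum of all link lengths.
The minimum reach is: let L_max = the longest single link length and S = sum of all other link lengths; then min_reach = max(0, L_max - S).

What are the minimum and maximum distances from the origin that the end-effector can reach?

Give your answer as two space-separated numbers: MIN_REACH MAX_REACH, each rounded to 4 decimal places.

Answer: 2.8000 7.6000

Derivation:
Link lengths: [5.2, 2.4]
max_reach = 5.2 + 2.4 = 7.6
L_max = max([5.2, 2.4]) = 5.2
S (sum of others) = 7.6 - 5.2 = 2.4
min_reach = max(0, 5.2 - 2.4) = max(0, 2.8) = 2.8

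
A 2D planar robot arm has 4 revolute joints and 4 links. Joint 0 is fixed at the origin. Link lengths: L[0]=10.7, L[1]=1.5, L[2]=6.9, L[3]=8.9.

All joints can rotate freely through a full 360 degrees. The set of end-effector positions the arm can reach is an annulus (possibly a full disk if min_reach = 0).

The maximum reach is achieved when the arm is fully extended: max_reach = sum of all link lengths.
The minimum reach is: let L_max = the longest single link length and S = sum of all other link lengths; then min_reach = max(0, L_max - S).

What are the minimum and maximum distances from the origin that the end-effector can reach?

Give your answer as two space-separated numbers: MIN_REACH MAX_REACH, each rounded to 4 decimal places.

Link lengths: [10.7, 1.5, 6.9, 8.9]
max_reach = 10.7 + 1.5 + 6.9 + 8.9 = 28
L_max = max([10.7, 1.5, 6.9, 8.9]) = 10.7
S (sum of others) = 28 - 10.7 = 17.3
min_reach = max(0, 10.7 - 17.3) = max(0, -6.6) = 0

Answer: 0.0000 28.0000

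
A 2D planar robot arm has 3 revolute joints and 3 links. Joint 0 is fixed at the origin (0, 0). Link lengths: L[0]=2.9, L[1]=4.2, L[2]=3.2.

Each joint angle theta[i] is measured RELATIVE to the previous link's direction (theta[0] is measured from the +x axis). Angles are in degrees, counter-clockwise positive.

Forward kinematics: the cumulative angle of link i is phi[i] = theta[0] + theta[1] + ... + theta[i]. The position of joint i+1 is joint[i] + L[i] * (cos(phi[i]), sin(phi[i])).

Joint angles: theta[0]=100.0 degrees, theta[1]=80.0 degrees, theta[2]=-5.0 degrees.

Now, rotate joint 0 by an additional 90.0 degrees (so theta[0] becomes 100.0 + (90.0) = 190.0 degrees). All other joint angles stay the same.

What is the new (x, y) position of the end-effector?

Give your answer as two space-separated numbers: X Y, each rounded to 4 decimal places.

joint[0] = (0.0000, 0.0000)  (base)
link 0: phi[0] = 190 = 190 deg
  cos(190 deg) = -0.9848, sin(190 deg) = -0.1736
  joint[1] = (0.0000, 0.0000) + 2.9 * (-0.9848, -0.1736) = (0.0000 + -2.8559, 0.0000 + -0.5036) = (-2.8559, -0.5036)
link 1: phi[1] = 190 + 80 = 270 deg
  cos(270 deg) = -0.0000, sin(270 deg) = -1.0000
  joint[2] = (-2.8559, -0.5036) + 4.2 * (-0.0000, -1.0000) = (-2.8559 + -0.0000, -0.5036 + -4.2000) = (-2.8559, -4.7036)
link 2: phi[2] = 190 + 80 + -5 = 265 deg
  cos(265 deg) = -0.0872, sin(265 deg) = -0.9962
  joint[3] = (-2.8559, -4.7036) + 3.2 * (-0.0872, -0.9962) = (-2.8559 + -0.2789, -4.7036 + -3.1878) = (-3.1348, -7.8914)
End effector: (-3.1348, -7.8914)

Answer: -3.1348 -7.8914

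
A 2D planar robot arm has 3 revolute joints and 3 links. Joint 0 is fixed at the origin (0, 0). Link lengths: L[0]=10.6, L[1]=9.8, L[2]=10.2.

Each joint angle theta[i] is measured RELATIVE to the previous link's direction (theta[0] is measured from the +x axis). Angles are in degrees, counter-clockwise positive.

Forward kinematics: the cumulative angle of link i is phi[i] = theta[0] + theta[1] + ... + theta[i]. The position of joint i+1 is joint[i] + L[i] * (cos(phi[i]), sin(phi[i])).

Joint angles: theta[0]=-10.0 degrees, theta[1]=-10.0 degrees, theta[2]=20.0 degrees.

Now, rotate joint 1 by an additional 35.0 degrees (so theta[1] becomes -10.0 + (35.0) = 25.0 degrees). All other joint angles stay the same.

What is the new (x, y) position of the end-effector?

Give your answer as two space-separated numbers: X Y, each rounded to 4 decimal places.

Answer: 28.2604 6.5462

Derivation:
joint[0] = (0.0000, 0.0000)  (base)
link 0: phi[0] = -10 = -10 deg
  cos(-10 deg) = 0.9848, sin(-10 deg) = -0.1736
  joint[1] = (0.0000, 0.0000) + 10.6 * (0.9848, -0.1736) = (0.0000 + 10.4390, 0.0000 + -1.8407) = (10.4390, -1.8407)
link 1: phi[1] = -10 + 25 = 15 deg
  cos(15 deg) = 0.9659, sin(15 deg) = 0.2588
  joint[2] = (10.4390, -1.8407) + 9.8 * (0.9659, 0.2588) = (10.4390 + 9.4661, -1.8407 + 2.5364) = (19.9050, 0.6958)
link 2: phi[2] = -10 + 25 + 20 = 35 deg
  cos(35 deg) = 0.8192, sin(35 deg) = 0.5736
  joint[3] = (19.9050, 0.6958) + 10.2 * (0.8192, 0.5736) = (19.9050 + 8.3554, 0.6958 + 5.8505) = (28.2604, 6.5462)
End effector: (28.2604, 6.5462)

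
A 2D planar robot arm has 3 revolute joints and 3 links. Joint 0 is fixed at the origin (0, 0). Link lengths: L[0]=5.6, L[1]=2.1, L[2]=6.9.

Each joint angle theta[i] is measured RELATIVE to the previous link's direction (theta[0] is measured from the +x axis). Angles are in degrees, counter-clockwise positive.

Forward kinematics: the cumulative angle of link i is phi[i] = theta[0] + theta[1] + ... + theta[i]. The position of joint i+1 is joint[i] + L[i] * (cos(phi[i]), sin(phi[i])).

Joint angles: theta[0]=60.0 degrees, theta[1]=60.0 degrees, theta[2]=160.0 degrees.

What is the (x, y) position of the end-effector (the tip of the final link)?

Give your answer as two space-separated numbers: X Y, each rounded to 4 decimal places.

Answer: 2.9482 -0.1268

Derivation:
joint[0] = (0.0000, 0.0000)  (base)
link 0: phi[0] = 60 = 60 deg
  cos(60 deg) = 0.5000, sin(60 deg) = 0.8660
  joint[1] = (0.0000, 0.0000) + 5.6 * (0.5000, 0.8660) = (0.0000 + 2.8000, 0.0000 + 4.8497) = (2.8000, 4.8497)
link 1: phi[1] = 60 + 60 = 120 deg
  cos(120 deg) = -0.5000, sin(120 deg) = 0.8660
  joint[2] = (2.8000, 4.8497) + 2.1 * (-0.5000, 0.8660) = (2.8000 + -1.0500, 4.8497 + 1.8187) = (1.7500, 6.6684)
link 2: phi[2] = 60 + 60 + 160 = 280 deg
  cos(280 deg) = 0.1736, sin(280 deg) = -0.9848
  joint[3] = (1.7500, 6.6684) + 6.9 * (0.1736, -0.9848) = (1.7500 + 1.1982, 6.6684 + -6.7952) = (2.9482, -0.1268)
End effector: (2.9482, -0.1268)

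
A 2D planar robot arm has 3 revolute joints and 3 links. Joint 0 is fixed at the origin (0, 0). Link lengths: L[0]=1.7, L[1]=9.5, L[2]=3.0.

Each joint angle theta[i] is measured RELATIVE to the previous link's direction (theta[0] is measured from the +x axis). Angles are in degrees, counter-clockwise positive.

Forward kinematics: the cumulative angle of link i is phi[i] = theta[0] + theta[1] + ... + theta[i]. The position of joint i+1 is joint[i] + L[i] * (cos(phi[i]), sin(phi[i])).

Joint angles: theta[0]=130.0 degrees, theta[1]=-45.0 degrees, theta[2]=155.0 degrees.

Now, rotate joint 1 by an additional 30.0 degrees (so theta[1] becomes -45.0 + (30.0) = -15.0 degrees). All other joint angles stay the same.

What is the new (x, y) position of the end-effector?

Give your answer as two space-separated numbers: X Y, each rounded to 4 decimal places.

Answer: -5.1076 6.9122

Derivation:
joint[0] = (0.0000, 0.0000)  (base)
link 0: phi[0] = 130 = 130 deg
  cos(130 deg) = -0.6428, sin(130 deg) = 0.7660
  joint[1] = (0.0000, 0.0000) + 1.7 * (-0.6428, 0.7660) = (0.0000 + -1.0927, 0.0000 + 1.3023) = (-1.0927, 1.3023)
link 1: phi[1] = 130 + -15 = 115 deg
  cos(115 deg) = -0.4226, sin(115 deg) = 0.9063
  joint[2] = (-1.0927, 1.3023) + 9.5 * (-0.4226, 0.9063) = (-1.0927 + -4.0149, 1.3023 + 8.6099) = (-5.1076, 9.9122)
link 2: phi[2] = 130 + -15 + 155 = 270 deg
  cos(270 deg) = -0.0000, sin(270 deg) = -1.0000
  joint[3] = (-5.1076, 9.9122) + 3 * (-0.0000, -1.0000) = (-5.1076 + -0.0000, 9.9122 + -3.0000) = (-5.1076, 6.9122)
End effector: (-5.1076, 6.9122)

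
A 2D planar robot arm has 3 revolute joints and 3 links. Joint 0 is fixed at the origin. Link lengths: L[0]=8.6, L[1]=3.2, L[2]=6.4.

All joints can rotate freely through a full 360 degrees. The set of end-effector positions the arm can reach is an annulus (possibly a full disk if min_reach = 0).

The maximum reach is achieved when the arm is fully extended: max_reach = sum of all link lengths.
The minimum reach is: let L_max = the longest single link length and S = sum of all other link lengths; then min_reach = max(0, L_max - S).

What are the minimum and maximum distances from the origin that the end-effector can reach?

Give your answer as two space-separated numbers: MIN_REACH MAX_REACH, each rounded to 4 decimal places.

Answer: 0.0000 18.2000

Derivation:
Link lengths: [8.6, 3.2, 6.4]
max_reach = 8.6 + 3.2 + 6.4 = 18.2
L_max = max([8.6, 3.2, 6.4]) = 8.6
S (sum of others) = 18.2 - 8.6 = 9.6
min_reach = max(0, 8.6 - 9.6) = max(0, -1) = 0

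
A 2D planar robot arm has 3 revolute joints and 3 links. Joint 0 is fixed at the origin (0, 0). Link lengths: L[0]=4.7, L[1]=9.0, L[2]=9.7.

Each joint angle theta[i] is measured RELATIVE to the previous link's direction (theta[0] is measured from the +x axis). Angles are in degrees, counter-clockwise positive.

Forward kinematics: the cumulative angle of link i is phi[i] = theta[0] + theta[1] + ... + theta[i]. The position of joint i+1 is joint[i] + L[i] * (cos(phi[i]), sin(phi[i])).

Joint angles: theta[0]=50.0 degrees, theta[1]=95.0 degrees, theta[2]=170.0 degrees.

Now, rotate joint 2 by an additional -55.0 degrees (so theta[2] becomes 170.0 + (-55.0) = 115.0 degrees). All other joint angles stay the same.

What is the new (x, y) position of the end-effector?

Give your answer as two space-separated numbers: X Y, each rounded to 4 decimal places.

joint[0] = (0.0000, 0.0000)  (base)
link 0: phi[0] = 50 = 50 deg
  cos(50 deg) = 0.6428, sin(50 deg) = 0.7660
  joint[1] = (0.0000, 0.0000) + 4.7 * (0.6428, 0.7660) = (0.0000 + 3.0211, 0.0000 + 3.6004) = (3.0211, 3.6004)
link 1: phi[1] = 50 + 95 = 145 deg
  cos(145 deg) = -0.8192, sin(145 deg) = 0.5736
  joint[2] = (3.0211, 3.6004) + 9 * (-0.8192, 0.5736) = (3.0211 + -7.3724, 3.6004 + 5.1622) = (-4.3513, 8.7626)
link 2: phi[2] = 50 + 95 + 115 = 260 deg
  cos(260 deg) = -0.1736, sin(260 deg) = -0.9848
  joint[3] = (-4.3513, 8.7626) + 9.7 * (-0.1736, -0.9848) = (-4.3513 + -1.6844, 8.7626 + -9.5526) = (-6.0357, -0.7900)
End effector: (-6.0357, -0.7900)

Answer: -6.0357 -0.7900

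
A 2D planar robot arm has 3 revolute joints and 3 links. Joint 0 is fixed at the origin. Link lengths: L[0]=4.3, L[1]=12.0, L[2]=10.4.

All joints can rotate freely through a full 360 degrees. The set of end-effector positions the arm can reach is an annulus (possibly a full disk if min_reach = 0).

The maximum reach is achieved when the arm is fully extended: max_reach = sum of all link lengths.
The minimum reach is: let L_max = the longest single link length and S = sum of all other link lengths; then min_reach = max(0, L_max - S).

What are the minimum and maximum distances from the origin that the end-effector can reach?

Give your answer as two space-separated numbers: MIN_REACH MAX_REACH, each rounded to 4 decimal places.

Link lengths: [4.3, 12.0, 10.4]
max_reach = 4.3 + 12 + 10.4 = 26.7
L_max = max([4.3, 12.0, 10.4]) = 12
S (sum of others) = 26.7 - 12 = 14.7
min_reach = max(0, 12 - 14.7) = max(0, -2.7) = 0

Answer: 0.0000 26.7000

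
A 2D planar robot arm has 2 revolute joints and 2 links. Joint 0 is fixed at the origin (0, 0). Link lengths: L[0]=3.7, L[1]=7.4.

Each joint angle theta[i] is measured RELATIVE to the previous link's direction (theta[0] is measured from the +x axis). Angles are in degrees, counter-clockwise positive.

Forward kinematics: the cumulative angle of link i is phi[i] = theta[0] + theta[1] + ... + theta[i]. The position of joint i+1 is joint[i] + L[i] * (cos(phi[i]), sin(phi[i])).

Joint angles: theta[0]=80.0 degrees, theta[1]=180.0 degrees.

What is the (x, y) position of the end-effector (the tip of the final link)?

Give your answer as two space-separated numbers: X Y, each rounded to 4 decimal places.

Answer: -0.6425 -3.6438

Derivation:
joint[0] = (0.0000, 0.0000)  (base)
link 0: phi[0] = 80 = 80 deg
  cos(80 deg) = 0.1736, sin(80 deg) = 0.9848
  joint[1] = (0.0000, 0.0000) + 3.7 * (0.1736, 0.9848) = (0.0000 + 0.6425, 0.0000 + 3.6438) = (0.6425, 3.6438)
link 1: phi[1] = 80 + 180 = 260 deg
  cos(260 deg) = -0.1736, sin(260 deg) = -0.9848
  joint[2] = (0.6425, 3.6438) + 7.4 * (-0.1736, -0.9848) = (0.6425 + -1.2850, 3.6438 + -7.2876) = (-0.6425, -3.6438)
End effector: (-0.6425, -3.6438)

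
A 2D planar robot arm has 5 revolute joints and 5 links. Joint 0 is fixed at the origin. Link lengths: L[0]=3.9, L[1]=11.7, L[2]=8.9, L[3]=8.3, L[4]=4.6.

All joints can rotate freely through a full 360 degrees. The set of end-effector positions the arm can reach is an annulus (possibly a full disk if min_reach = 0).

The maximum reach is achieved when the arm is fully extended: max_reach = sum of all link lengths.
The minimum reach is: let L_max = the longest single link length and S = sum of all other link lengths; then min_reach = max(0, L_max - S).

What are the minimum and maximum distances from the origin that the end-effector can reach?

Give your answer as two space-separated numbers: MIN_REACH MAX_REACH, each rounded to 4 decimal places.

Link lengths: [3.9, 11.7, 8.9, 8.3, 4.6]
max_reach = 3.9 + 11.7 + 8.9 + 8.3 + 4.6 = 37.4
L_max = max([3.9, 11.7, 8.9, 8.3, 4.6]) = 11.7
S (sum of others) = 37.4 - 11.7 = 25.7
min_reach = max(0, 11.7 - 25.7) = max(0, -14) = 0

Answer: 0.0000 37.4000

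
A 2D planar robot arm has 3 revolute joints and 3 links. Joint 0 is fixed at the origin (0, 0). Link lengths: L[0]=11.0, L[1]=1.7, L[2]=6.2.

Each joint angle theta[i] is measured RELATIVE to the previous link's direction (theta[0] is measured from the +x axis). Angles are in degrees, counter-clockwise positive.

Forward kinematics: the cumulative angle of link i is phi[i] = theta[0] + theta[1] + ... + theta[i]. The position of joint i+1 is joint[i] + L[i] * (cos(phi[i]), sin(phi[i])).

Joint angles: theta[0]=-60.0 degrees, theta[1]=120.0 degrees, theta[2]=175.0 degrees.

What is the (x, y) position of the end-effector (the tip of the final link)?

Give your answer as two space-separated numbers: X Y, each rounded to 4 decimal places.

Answer: 2.7938 -13.1328

Derivation:
joint[0] = (0.0000, 0.0000)  (base)
link 0: phi[0] = -60 = -60 deg
  cos(-60 deg) = 0.5000, sin(-60 deg) = -0.8660
  joint[1] = (0.0000, 0.0000) + 11 * (0.5000, -0.8660) = (0.0000 + 5.5000, 0.0000 + -9.5263) = (5.5000, -9.5263)
link 1: phi[1] = -60 + 120 = 60 deg
  cos(60 deg) = 0.5000, sin(60 deg) = 0.8660
  joint[2] = (5.5000, -9.5263) + 1.7 * (0.5000, 0.8660) = (5.5000 + 0.8500, -9.5263 + 1.4722) = (6.3500, -8.0540)
link 2: phi[2] = -60 + 120 + 175 = 235 deg
  cos(235 deg) = -0.5736, sin(235 deg) = -0.8192
  joint[3] = (6.3500, -8.0540) + 6.2 * (-0.5736, -0.8192) = (6.3500 + -3.5562, -8.0540 + -5.0787) = (2.7938, -13.1328)
End effector: (2.7938, -13.1328)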